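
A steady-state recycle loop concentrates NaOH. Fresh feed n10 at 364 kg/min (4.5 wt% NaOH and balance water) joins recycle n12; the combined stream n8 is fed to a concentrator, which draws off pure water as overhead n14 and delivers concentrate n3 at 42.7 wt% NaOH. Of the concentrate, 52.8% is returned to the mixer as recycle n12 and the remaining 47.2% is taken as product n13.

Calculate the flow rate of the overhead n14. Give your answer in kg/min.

325.6 kg/min

Overall NaOH balance (none leaves overhead): NaOH in fresh feed = NaOH in product, i.e. 364×0.045 = (1−0.528)·n3·0.427.
n3 = 16.38/(0.427×0.472) = 81.273 kg/min.
Recycle n12 = 0.528×81.273 = 42.912 kg/min.
Combined feed n8 = 364 + 42.912 = 406.91 kg/min.
Overhead n14 = n8 − n3 = 406.91 − 81.273 = 325.64 kg/min.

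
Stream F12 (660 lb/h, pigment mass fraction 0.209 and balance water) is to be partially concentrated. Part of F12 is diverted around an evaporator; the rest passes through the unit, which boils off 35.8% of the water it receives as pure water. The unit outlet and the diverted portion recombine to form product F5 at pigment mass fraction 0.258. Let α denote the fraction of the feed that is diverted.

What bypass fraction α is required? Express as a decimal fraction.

All 660×0.209 = 137.94 lb/h of pigment reaches F5, so F5 = 137.94/0.258 = 534.65 lb/h and vapour = 125.35 lb/h.
The evaporator receives (1−α)·660 of feed at 0.791 water and removes 0.358 of that water:
0.358×0.791×(1−α)×660 = 125.35
(1−α) = 125.35/186.9 = 0.6707;  α = 0.3293.

0.329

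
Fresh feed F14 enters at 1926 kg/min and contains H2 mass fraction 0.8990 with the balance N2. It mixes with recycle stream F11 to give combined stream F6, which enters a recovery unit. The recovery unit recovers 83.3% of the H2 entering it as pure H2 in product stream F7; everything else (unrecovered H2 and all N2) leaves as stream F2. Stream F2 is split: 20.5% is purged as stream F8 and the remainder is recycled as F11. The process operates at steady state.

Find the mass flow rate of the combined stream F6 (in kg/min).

N2 enters only via F14 and leaves only via the purge: 1926×0.101 = 0.205×(N2 in F2), and the recovery unit passes all N2, so N2 in F6 = N2 in F2 = 948.91 kg/min.
H2 in F6: m_A = 1926×0.899 + (1−0.205)·(1−0.833)·m_A, so m_A = 1731.5/0.8672 = 1996.5 kg/min.
F6 = 1996.5 + 948.91 = 2945.5 kg/min.

2945 kg/min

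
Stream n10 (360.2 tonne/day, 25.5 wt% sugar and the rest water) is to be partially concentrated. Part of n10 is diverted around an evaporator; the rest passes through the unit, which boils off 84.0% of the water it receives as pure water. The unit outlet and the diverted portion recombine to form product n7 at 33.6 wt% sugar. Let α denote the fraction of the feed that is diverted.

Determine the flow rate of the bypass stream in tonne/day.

221.4 tonne/day

All 360.2×0.255 = 91.851 tonne/day of sugar reaches n7, so n7 = 91.851/0.336 = 273.37 tonne/day and vapour = 86.834 tonne/day.
The evaporator receives (1−α)·360.2 of feed at 0.745 water and removes 0.840 of that water:
0.840×0.745×(1−α)×360.2 = 86.834
(1−α) = 86.834/225.41 = 0.3852;  α = 0.6148.
Bypass flow = 0.6148×360.2 = 221.44 tonne/day.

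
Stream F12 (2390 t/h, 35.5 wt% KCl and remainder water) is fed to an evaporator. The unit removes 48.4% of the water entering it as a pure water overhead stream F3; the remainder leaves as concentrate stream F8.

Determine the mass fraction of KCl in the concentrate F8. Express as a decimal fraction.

KCl is not removed: 2390×0.355 = 848.45 t/h of KCl enters F8.
water entering = 2390×0.645 = 1541.5 t/h; overhead removed = 0.484×1541.5 = 746.11 t/h.
Concentrate = 2390 − 746.11 = 1643.9 t/h.
Mass fraction = 848.45/1643.9 = 0.5161.

0.5161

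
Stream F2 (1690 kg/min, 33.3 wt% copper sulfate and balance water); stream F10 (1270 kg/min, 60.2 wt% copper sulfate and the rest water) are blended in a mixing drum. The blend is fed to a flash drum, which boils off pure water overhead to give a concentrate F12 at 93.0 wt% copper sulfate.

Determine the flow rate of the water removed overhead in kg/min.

1533 kg/min

copper sulfate entering = 1690×0.333 + 1270×0.602 = 1327.3 kg/min.
All copper sulfate reports to F12, so F12 = 1327.3/0.930 = 1427.2 kg/min.
Total feed = 2960 kg/min; overhead = 2960 − 1427.2 = 1532.8 kg/min.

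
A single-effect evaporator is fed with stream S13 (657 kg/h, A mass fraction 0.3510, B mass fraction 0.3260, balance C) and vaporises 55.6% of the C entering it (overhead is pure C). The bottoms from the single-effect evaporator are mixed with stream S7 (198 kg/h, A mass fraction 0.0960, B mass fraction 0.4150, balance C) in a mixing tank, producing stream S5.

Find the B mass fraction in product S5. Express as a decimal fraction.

0.4021

Vapour removed = 0.556×0.323×657 = 117.99 kg/h; concentrate = 539.01 kg/h.
B reaching the mixer = 214.18 (from concentrate) + 198×0.415 = 296.35 kg/h.
Product flow = 539.01 + 198 = 737.01 kg/h; B fraction = 0.4021.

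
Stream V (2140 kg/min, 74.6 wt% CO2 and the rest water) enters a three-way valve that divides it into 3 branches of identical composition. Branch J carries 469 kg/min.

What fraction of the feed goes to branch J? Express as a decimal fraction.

Fraction to J = 469/2140 = 0.2192.

0.219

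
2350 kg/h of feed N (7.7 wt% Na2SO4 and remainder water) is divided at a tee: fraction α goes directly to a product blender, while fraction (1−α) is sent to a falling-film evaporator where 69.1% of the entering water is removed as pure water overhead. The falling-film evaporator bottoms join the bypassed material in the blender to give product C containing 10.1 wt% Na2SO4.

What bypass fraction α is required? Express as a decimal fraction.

0.627

All 2350×0.077 = 180.95 kg/h of Na2SO4 reaches C, so C = 180.95/0.101 = 1791.6 kg/h and vapour = 558.42 kg/h.
The evaporator receives (1−α)·2350 of feed at 0.923 water and removes 0.691 of that water:
0.691×0.923×(1−α)×2350 = 558.42
(1−α) = 558.42/1498.8 = 0.3726;  α = 0.6274.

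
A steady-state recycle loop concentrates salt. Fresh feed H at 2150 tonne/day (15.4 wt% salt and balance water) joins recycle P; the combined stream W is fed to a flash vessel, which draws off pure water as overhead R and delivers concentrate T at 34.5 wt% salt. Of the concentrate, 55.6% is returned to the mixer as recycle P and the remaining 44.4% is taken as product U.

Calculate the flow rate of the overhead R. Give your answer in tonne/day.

Overall salt balance (none leaves overhead): salt in fresh feed = salt in product, i.e. 2150×0.154 = (1−0.556)·T·0.345.
T = 331.1/(0.345×0.444) = 2161.5 tonne/day.
Recycle P = 0.556×2161.5 = 1201.8 tonne/day.
Combined feed W = 2150 + 1201.8 = 3351.8 tonne/day.
Overhead R = W − T = 3351.8 − 2161.5 = 1190.3 tonne/day.

1190 tonne/day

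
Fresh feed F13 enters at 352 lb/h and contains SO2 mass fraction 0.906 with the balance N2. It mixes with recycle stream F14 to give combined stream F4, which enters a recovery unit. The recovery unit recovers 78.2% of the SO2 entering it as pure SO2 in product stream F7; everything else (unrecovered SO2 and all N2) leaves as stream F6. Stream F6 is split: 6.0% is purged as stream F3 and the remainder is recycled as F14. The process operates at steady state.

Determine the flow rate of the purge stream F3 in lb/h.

38.33 lb/h

N2 enters only via F13 and leaves only via the purge: 352×0.094 = 0.060×(N2 in F6), and the recovery unit passes all N2, so N2 in F4 = N2 in F6 = 551.47 lb/h.
SO2 in F4: m_A = 352×0.906 + (1−0.060)·(1−0.782)·m_A, so m_A = 318.91/0.7951 = 401.11 lb/h.
F6 = (1−0.782)×401.11 + 551.47 = 638.91 lb/h.
Purge F3 = 0.060×638.91 = 38.334 lb/h.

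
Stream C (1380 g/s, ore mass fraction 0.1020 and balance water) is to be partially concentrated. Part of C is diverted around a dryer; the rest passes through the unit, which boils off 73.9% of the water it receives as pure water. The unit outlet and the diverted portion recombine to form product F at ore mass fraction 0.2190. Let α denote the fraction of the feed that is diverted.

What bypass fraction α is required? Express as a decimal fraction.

All 1380×0.102 = 140.76 g/s of ore reaches F, so F = 140.76/0.219 = 642.74 g/s and vapour = 737.26 g/s.
The evaporator receives (1−α)·1380 of feed at 0.898 water and removes 0.739 of that water:
0.739×0.898×(1−α)×1380 = 737.26
(1−α) = 737.26/915.8 = 0.8050;  α = 0.1950.

0.195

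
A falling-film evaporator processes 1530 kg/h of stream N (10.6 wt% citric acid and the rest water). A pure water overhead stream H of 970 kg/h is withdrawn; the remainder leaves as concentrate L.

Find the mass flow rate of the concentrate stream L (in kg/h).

560 kg/h

Concentrate = 1530 − 970 = 560 kg/h.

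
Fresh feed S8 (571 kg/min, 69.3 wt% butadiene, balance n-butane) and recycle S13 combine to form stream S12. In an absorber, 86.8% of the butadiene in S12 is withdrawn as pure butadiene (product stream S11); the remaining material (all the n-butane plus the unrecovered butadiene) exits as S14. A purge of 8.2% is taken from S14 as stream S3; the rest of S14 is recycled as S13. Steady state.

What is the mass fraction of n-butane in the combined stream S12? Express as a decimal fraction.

0.8260

n-butane enters only via S8 and leaves only via the purge: 571×0.307 = 0.082×(n-butane in S14), and the absorber passes all n-butane, so n-butane in S12 = n-butane in S14 = 2137.8 kg/min.
butadiene in S12: m_A = 571×0.693 + (1−0.082)·(1−0.868)·m_A, so m_A = 395.7/0.8788 = 450.26 kg/min.
S12 = 450.26 + 2137.8 = 2588 kg/min.
n-butane fraction in S12 = 2137.8/2588 = 0.8260.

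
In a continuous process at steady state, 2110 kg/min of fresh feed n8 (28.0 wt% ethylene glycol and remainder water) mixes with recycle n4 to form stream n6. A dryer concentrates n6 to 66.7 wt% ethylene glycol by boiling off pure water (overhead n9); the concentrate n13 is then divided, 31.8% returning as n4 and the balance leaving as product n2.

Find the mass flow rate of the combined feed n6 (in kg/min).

2523 kg/min

Overall ethylene glycol balance (none leaves overhead): ethylene glycol in fresh feed = ethylene glycol in product, i.e. 2110×0.280 = (1−0.318)·n13·0.667.
n13 = 590.8/(0.667×0.682) = 1298.8 kg/min.
Recycle n4 = 0.318×1298.8 = 413.01 kg/min.
Combined feed n6 = 2110 + 413.01 = 2523 kg/min.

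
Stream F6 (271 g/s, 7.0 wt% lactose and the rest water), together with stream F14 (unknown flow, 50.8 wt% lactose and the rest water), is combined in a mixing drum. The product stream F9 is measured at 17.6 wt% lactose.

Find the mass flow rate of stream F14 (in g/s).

86.52 g/s

Let F14 be the unknown flow. Total out = 271 + F14.
lactose balance: 18.97 + 0.508·F14 = 0.176·(271 + F14)
(0.508 − 0.176)·F14 = 0.176×271 − 18.97 = 28.726
F14 = 28.726 / 0.332 = 86.524 g/s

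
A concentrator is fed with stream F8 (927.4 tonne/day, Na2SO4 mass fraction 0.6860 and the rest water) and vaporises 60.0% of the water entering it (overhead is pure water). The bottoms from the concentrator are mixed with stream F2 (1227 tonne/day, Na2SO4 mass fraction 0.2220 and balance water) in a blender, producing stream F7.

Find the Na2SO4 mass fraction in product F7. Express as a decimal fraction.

Vapour removed = 0.600×0.314×927.4 = 174.72 tonne/day; concentrate = 752.68 tonne/day.
Na2SO4 reaching the mixer = 636.2 (from concentrate) + 1227×0.222 = 908.59 tonne/day.
Product flow = 752.68 + 1227 = 1979.7 tonne/day; Na2SO4 fraction = 0.4590.

0.4590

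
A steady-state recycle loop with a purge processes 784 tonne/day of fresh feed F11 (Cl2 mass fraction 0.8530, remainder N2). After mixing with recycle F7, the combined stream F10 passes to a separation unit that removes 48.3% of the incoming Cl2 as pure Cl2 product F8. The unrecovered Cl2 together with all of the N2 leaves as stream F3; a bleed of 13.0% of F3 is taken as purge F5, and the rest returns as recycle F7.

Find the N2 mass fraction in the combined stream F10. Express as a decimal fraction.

N2 enters only via F11 and leaves only via the purge: 784×0.147 = 0.130×(N2 in F3), and the separation unit passes all N2, so N2 in F10 = N2 in F3 = 886.52 tonne/day.
Cl2 in F10: m_A = 784×0.853 + (1−0.130)·(1−0.483)·m_A, so m_A = 668.75/0.5502 = 1215.4 tonne/day.
F10 = 1215.4 + 886.52 = 2102 tonne/day.
N2 fraction in F10 = 886.52/2102 = 0.4218.

0.4218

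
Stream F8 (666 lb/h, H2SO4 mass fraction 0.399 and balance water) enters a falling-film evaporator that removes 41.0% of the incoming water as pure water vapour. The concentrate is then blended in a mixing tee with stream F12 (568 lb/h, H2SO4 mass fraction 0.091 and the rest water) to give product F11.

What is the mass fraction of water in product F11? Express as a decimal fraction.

0.703

Vapour removed = 0.410×0.601×666 = 164.11 lb/h; concentrate = 501.89 lb/h.
water reaching the mixer = 236.16 (from concentrate) + 568×0.909 = 752.47 lb/h.
Product flow = 501.89 + 568 = 1069.9 lb/h; water fraction = 0.703.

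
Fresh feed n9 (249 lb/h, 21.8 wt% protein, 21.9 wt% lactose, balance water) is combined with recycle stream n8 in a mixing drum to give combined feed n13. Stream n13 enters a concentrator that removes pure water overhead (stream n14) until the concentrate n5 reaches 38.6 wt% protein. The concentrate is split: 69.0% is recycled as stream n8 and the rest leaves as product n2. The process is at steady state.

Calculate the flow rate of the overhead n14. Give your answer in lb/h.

Overall protein balance (none leaves overhead): protein in fresh feed = protein in product, i.e. 249×0.218 = (1−0.690)·n5·0.386.
n5 = 54.282/(0.386×0.310) = 453.64 lb/h.
Recycle n8 = 0.690×453.64 = 313.01 lb/h.
Combined feed n13 = 249 + 313.01 = 562.01 lb/h.
Overhead n14 = n13 − n5 = 562.01 − 453.64 = 108.37 lb/h.

108.4 lb/h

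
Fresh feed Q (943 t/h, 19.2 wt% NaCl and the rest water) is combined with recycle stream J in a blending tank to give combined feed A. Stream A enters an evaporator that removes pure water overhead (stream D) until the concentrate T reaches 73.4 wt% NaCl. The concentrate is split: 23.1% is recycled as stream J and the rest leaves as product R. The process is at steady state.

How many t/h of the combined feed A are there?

1017 t/h

Overall NaCl balance (none leaves overhead): NaCl in fresh feed = NaCl in product, i.e. 943×0.192 = (1−0.231)·T·0.734.
T = 181.06/(0.734×0.769) = 320.77 t/h.
Recycle J = 0.231×320.77 = 74.097 t/h.
Combined feed A = 943 + 74.097 = 1017.1 t/h.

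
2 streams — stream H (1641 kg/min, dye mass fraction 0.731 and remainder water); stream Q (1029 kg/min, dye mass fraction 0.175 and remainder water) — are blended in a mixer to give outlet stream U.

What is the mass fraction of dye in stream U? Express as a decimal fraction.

Total flow out = 1641 + 1029 = 2670 kg/min.
dye in = 1641×0.731 + 1029×0.175 = 1379.6 kg/min.
dye mass fraction in U = 1379.6/2670 = 0.517.

0.517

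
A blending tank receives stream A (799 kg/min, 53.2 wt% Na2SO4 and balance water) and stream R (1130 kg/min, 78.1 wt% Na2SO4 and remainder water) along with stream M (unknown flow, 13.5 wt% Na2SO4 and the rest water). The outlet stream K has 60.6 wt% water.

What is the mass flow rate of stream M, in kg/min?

Let M be the unknown flow. Total out = 1929 + M.
water balance: 621.4 + 0.865·M = 0.606·(1929 + M)
(0.865 − 0.606)·M = 0.606×1929 − 621.4 = 547.57
M = 547.57 / 0.259 = 2114.2 kg/min

2114 kg/min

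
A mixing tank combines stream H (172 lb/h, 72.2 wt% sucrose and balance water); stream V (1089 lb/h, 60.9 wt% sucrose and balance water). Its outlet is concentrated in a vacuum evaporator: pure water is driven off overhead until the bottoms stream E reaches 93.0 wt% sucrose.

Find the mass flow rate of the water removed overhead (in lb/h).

414.3 lb/h

sucrose entering = 172×0.722 + 1089×0.609 = 787.38 lb/h.
All sucrose reports to E, so E = 787.38/0.930 = 846.65 lb/h.
Total feed = 1261 lb/h; overhead = 1261 − 846.65 = 414.35 lb/h.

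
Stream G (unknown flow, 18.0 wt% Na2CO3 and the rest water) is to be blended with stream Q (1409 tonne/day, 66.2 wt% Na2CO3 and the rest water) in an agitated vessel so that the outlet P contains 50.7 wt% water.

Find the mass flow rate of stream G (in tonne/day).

760.8 tonne/day

Let G be the unknown flow. Total out = 1409 + G.
water balance: 476.24 + 0.820·G = 0.507·(1409 + G)
(0.820 − 0.507)·G = 0.507×1409 − 476.24 = 238.12
G = 238.12 / 0.313 = 760.77 tonne/day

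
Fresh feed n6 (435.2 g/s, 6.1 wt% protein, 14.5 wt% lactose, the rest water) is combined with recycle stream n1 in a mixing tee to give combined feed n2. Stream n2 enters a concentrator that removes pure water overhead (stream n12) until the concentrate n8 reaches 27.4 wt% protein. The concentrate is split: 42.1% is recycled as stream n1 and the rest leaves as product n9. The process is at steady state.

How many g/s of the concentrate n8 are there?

167.3 g/s

Overall protein balance (none leaves overhead): protein in fresh feed = protein in product, i.e. 435.2×0.061 = (1−0.421)·n8·0.274.
n8 = 26.547/(0.274×0.579) = 167.34 g/s.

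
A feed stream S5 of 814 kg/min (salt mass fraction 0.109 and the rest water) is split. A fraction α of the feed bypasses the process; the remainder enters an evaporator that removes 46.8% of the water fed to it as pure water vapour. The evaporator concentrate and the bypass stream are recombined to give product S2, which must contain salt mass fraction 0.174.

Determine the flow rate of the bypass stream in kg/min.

All 814×0.109 = 88.726 kg/min of salt reaches S2, so S2 = 88.726/0.174 = 509.92 kg/min and vapour = 304.08 kg/min.
The evaporator receives (1−α)·814 of feed at 0.891 water and removes 0.468 of that water:
0.468×0.891×(1−α)×814 = 304.08
(1−α) = 304.08/339.43 = 0.8959;  α = 0.1041.
Bypass flow = 0.1041×814 = 84.769 kg/min.

84.77 kg/min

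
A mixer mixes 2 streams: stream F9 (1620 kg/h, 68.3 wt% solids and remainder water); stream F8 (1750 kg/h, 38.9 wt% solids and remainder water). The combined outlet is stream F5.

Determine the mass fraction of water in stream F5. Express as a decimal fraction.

Total flow out = 1620 + 1750 = 3370 kg/h.
water in = 1620×0.317 + 1750×0.611 = 1582.8 kg/h.
water mass fraction in F5 = 1582.8/3370 = 0.470.

0.470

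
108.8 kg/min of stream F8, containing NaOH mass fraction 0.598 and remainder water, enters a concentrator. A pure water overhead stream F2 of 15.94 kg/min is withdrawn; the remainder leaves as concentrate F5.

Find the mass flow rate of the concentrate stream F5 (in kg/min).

92.86 kg/min

Concentrate = 108.8 − 15.94 = 92.86 kg/min.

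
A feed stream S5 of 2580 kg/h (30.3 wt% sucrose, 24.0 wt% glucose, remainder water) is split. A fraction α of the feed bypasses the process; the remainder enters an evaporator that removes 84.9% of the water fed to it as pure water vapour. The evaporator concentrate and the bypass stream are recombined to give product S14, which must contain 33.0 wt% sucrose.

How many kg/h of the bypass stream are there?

All 2580×0.303 = 781.74 kg/h of sucrose reaches S14, so S14 = 781.74/0.330 = 2368.9 kg/h and vapour = 211.09 kg/h.
The evaporator receives (1−α)·2580 of feed at 0.457 water and removes 0.849 of that water:
0.849×0.457×(1−α)×2580 = 211.09
(1−α) = 211.09/1001 = 0.2109;  α = 0.7891.
Bypass flow = 0.7891×2580 = 2035.9 kg/h.

2036 kg/h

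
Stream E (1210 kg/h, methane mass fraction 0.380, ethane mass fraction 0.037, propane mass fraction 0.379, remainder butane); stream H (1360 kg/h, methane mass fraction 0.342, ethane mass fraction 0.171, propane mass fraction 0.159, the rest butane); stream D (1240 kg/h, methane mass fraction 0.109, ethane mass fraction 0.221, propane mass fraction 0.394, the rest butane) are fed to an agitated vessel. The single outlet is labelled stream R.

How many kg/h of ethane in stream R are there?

551.4 kg/h

ethane out = ethane in = 1210×0.037 + 1360×0.171 + 1240×0.221 = 551.37 kg/h.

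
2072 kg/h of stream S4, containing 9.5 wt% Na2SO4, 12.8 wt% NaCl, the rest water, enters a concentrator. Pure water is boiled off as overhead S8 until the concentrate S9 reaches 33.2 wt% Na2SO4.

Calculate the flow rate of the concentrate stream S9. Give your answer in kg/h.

Na2SO4 is conserved: 2072×0.095 = 196.84 kg/h all reports to the concentrate.
Concentrate = 196.84/(target fraction) = 592.89 kg/h.

592.9 kg/h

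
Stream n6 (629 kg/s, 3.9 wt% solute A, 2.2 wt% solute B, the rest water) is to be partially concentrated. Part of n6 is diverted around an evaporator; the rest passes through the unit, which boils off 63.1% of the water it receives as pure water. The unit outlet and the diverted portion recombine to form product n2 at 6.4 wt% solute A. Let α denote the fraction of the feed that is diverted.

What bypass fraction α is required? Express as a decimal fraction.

All 629×0.039 = 24.531 kg/s of solute A reaches n2, so n2 = 24.531/0.064 = 383.3 kg/s and vapour = 245.7 kg/s.
The evaporator receives (1−α)·629 of feed at 0.939 water and removes 0.631 of that water:
0.631×0.939×(1−α)×629 = 245.7
(1−α) = 245.7/372.69 = 0.6593;  α = 0.3407.

0.341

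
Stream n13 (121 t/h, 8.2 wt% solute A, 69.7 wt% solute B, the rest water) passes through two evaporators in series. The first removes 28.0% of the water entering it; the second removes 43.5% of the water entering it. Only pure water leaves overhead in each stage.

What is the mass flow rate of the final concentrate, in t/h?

105.1 t/h

water in feed = 121×0.221 = 26.741 t/h.
After stage 1: water left = (1−0.280)×26.741 = 19.254; stream total = 113.51 t/h.
After stage 2: water left = (1−0.435)×19.254 = 10.878; final concentrate = 105.14 t/h.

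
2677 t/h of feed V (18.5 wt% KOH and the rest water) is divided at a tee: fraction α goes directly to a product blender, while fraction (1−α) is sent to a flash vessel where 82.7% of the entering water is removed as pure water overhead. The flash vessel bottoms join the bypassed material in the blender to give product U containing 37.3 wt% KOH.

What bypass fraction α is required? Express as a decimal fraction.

0.252

All 2677×0.185 = 495.25 t/h of KOH reaches U, so U = 495.25/0.373 = 1327.7 t/h and vapour = 1349.3 t/h.
The evaporator receives (1−α)·2677 of feed at 0.815 water and removes 0.827 of that water:
0.827×0.815×(1−α)×2677 = 1349.3
(1−α) = 1349.3/1804.3 = 0.7478;  α = 0.2522.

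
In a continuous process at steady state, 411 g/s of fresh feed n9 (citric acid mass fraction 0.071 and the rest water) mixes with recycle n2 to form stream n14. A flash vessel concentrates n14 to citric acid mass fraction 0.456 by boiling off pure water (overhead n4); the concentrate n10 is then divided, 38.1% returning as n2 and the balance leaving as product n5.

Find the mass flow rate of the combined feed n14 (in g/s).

Overall citric acid balance (none leaves overhead): citric acid in fresh feed = citric acid in product, i.e. 411×0.071 = (1−0.381)·n10·0.456.
n10 = 29.181/(0.456×0.619) = 103.38 g/s.
Recycle n2 = 0.381×103.38 = 39.389 g/s.
Combined feed n14 = 411 + 39.389 = 450.39 g/s.

450.4 g/s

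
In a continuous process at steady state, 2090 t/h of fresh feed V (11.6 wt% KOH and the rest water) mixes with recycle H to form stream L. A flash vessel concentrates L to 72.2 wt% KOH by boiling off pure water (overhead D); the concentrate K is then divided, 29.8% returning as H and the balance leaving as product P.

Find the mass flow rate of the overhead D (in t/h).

1754 t/h

Overall KOH balance (none leaves overhead): KOH in fresh feed = KOH in product, i.e. 2090×0.116 = (1−0.298)·K·0.722.
K = 242.44/(0.722×0.702) = 478.33 t/h.
Recycle H = 0.298×478.33 = 142.54 t/h.
Combined feed L = 2090 + 142.54 = 2232.5 t/h.
Overhead D = L − K = 2232.5 − 478.33 = 1754.2 t/h.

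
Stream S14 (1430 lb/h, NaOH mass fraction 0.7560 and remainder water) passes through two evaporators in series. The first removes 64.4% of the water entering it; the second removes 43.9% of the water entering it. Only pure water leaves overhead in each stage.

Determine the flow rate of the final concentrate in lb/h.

1151 lb/h

water in feed = 1430×0.244 = 348.92 lb/h.
After stage 1: water left = (1−0.644)×348.92 = 124.22; stream total = 1205.3 lb/h.
After stage 2: water left = (1−0.439)×124.22 = 69.685; final concentrate = 1150.8 lb/h.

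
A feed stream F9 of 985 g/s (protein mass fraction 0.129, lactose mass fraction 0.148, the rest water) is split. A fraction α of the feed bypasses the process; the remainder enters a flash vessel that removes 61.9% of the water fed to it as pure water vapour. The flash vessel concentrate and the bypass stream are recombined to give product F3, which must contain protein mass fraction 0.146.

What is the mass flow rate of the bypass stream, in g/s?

All 985×0.129 = 127.06 g/s of protein reaches F3, so F3 = 127.06/0.146 = 870.31 g/s and vapour = 114.69 g/s.
The evaporator receives (1−α)·985 of feed at 0.723 water and removes 0.619 of that water:
0.619×0.723×(1−α)×985 = 114.69
(1−α) = 114.69/440.82 = 0.2602;  α = 0.7398.
Bypass flow = 0.7398×985 = 728.73 g/s.

728.7 g/s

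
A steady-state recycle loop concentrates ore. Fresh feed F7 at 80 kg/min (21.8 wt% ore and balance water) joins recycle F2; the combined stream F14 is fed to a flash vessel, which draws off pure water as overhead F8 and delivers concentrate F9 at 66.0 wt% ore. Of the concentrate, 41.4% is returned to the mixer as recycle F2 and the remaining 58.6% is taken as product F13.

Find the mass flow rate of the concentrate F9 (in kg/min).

45.09 kg/min

Overall ore balance (none leaves overhead): ore in fresh feed = ore in product, i.e. 80×0.218 = (1−0.414)·F9·0.660.
F9 = 17.44/(0.660×0.586) = 45.093 kg/min.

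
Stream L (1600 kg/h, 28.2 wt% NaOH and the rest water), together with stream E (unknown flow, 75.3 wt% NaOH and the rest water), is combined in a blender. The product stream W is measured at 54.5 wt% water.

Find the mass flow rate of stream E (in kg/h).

928.9 kg/h

Let E be the unknown flow. Total out = 1600 + E.
water balance: 1148.8 + 0.247·E = 0.545·(1600 + E)
(0.247 − 0.545)·E = 0.545×1600 − 1148.8 = -276.8
E = -276.8 / -0.298 = 928.86 kg/h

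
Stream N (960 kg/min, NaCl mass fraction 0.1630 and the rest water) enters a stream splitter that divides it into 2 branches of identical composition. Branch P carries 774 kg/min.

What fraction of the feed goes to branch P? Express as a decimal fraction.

0.806

Fraction to P = 774/960 = 0.8063.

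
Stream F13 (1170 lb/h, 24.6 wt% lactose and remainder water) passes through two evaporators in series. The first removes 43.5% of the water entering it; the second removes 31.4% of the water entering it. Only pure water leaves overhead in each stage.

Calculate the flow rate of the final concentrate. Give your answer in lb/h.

water in feed = 1170×0.754 = 882.18 lb/h.
After stage 1: water left = (1−0.435)×882.18 = 498.43; stream total = 786.25 lb/h.
After stage 2: water left = (1−0.314)×498.43 = 341.92; final concentrate = 629.74 lb/h.

629.7 lb/h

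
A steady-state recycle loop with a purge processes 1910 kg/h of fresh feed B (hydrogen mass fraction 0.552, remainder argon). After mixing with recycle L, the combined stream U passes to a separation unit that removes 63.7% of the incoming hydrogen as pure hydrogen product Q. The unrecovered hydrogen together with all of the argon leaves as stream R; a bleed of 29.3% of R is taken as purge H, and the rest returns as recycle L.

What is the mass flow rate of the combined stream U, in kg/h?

4339 kg/h

argon enters only via B and leaves only via the purge: 1910×0.448 = 0.293×(argon in R), and the separation unit passes all argon, so argon in U = argon in R = 2920.4 kg/h.
hydrogen in U: m_A = 1910×0.552 + (1−0.293)·(1−0.637)·m_A, so m_A = 1054.3/0.7434 = 1418.3 kg/h.
U = 1418.3 + 2920.4 = 4338.7 kg/h.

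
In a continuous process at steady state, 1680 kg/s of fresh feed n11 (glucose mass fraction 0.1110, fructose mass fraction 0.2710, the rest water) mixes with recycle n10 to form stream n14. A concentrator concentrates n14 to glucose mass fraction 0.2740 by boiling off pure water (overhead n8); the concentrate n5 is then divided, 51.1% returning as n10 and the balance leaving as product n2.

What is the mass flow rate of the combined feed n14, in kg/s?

Overall glucose balance (none leaves overhead): glucose in fresh feed = glucose in product, i.e. 1680×0.111 = (1−0.511)·n5·0.274.
n5 = 186.48/(0.274×0.489) = 1391.8 kg/s.
Recycle n10 = 0.511×1391.8 = 711.2 kg/s.
Combined feed n14 = 1680 + 711.2 = 2391.2 kg/s.

2391 kg/s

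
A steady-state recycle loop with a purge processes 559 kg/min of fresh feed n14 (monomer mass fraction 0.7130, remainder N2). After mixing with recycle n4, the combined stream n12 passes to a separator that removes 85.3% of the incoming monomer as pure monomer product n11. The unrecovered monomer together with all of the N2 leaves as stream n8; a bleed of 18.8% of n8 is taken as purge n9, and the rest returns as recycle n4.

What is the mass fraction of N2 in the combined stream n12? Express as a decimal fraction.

0.6534

N2 enters only via n14 and leaves only via the purge: 559×0.287 = 0.188×(N2 in n8), and the separator passes all N2, so N2 in n12 = N2 in n8 = 853.37 kg/min.
monomer in n12: m_A = 559×0.713 + (1−0.188)·(1−0.853)·m_A, so m_A = 398.57/0.8806 = 452.59 kg/min.
n12 = 452.59 + 853.37 = 1306 kg/min.
N2 fraction in n12 = 853.37/1306 = 0.6534.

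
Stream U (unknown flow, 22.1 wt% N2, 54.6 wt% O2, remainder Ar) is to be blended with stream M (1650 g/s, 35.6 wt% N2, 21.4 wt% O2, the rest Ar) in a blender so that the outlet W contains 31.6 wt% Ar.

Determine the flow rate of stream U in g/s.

Let U be the unknown flow. Total out = 1650 + U.
Ar balance: 709.5 + 0.233·U = 0.316·(1650 + U)
(0.233 − 0.316)·U = 0.316×1650 − 709.5 = -188.1
U = -188.1 / -0.083 = 2266.3 g/s

2266 g/s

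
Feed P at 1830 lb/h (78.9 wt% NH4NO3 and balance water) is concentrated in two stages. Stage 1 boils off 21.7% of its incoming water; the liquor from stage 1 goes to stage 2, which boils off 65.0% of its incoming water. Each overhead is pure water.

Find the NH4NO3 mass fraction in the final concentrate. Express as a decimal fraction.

0.932

water in feed = 1830×0.211 = 386.13 lb/h.
After stage 1: water left = (1−0.217)×386.13 = 302.34; stream total = 1746.2 lb/h.
After stage 2: water left = (1−0.650)×302.34 = 105.82; final concentrate = 1549.7 lb/h.
NH4NO3 fraction = 1443.9/1549.7 = 0.932.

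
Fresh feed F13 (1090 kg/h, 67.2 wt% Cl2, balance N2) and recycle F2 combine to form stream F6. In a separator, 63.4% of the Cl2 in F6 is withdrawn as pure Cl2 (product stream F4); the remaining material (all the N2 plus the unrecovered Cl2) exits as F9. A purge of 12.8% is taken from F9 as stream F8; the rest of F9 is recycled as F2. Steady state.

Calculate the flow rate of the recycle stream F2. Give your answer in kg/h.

2779 kg/h

N2 enters only via F13 and leaves only via the purge: 1090×0.328 = 0.128×(N2 in F9), and the separator passes all N2, so N2 in F6 = N2 in F9 = 2793.1 kg/h.
Cl2 in F6: m_A = 1090×0.672 + (1−0.128)·(1−0.634)·m_A, so m_A = 732.48/0.6808 = 1075.8 kg/h.
F9 = (1−0.634)×1075.8 + 2793.1 = 3186.9 kg/h.
Recycle F2 = (1−0.128)×3186.9 = 2779 kg/h.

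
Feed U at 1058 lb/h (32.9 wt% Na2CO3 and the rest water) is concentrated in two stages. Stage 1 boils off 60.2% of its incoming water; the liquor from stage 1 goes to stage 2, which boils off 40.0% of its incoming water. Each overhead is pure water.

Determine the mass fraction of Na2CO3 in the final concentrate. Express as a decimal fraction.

0.672

water in feed = 1058×0.671 = 709.92 lb/h.
After stage 1: water left = (1−0.602)×709.92 = 282.55; stream total = 630.63 lb/h.
After stage 2: water left = (1−0.400)×282.55 = 169.53; final concentrate = 517.61 lb/h.
Na2CO3 fraction = 348.08/517.61 = 0.672.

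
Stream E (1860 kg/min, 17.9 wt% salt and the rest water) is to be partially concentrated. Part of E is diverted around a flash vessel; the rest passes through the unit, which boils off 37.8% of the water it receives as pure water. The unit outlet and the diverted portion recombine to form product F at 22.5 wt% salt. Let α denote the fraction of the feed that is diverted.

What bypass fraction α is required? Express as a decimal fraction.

0.341

All 1860×0.179 = 332.94 kg/min of salt reaches F, so F = 332.94/0.225 = 1479.7 kg/min and vapour = 380.27 kg/min.
The evaporator receives (1−α)·1860 of feed at 0.821 water and removes 0.378 of that water:
0.378×0.821×(1−α)×1860 = 380.27
(1−α) = 380.27/577.23 = 0.6588;  α = 0.3412.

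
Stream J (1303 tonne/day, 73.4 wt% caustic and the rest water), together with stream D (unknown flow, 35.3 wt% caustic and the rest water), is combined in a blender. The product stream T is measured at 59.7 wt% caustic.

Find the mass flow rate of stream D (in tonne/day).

Let D be the unknown flow. Total out = 1303 + D.
caustic balance: 956.4 + 0.353·D = 0.597·(1303 + D)
(0.353 − 0.597)·D = 0.597×1303 − 956.4 = -178.51
D = -178.51 / -0.244 = 731.6 tonne/day

731.6 tonne/day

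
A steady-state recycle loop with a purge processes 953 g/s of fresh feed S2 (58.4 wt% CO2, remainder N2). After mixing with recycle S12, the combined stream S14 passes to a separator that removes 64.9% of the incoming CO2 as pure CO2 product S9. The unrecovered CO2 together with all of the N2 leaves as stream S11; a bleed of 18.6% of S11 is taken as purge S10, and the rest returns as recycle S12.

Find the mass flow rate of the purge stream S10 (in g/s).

N2 enters only via S2 and leaves only via the purge: 953×0.416 = 0.186×(N2 in S11), and the separator passes all N2, so N2 in S14 = N2 in S11 = 2131.4 g/s.
CO2 in S14: m_A = 953×0.584 + (1−0.186)·(1−0.649)·m_A, so m_A = 556.55/0.7143 = 779.17 g/s.
S11 = (1−0.649)×779.17 + 2131.4 = 2404.9 g/s.
Purge S10 = 0.186×2404.9 = 447.32 g/s.

447.3 g/s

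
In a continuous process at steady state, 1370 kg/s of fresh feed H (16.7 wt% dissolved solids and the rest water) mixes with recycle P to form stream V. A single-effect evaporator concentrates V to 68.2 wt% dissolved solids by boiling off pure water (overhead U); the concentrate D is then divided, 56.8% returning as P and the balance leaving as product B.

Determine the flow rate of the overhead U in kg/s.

1035 kg/s

Overall dissolved solids balance (none leaves overhead): dissolved solids in fresh feed = dissolved solids in product, i.e. 1370×0.167 = (1−0.568)·D·0.682.
D = 228.79/(0.682×0.432) = 776.55 kg/s.
Recycle P = 0.568×776.55 = 441.08 kg/s.
Combined feed V = 1370 + 441.08 = 1811.1 kg/s.
Overhead U = V − D = 1811.1 − 776.55 = 1034.5 kg/s.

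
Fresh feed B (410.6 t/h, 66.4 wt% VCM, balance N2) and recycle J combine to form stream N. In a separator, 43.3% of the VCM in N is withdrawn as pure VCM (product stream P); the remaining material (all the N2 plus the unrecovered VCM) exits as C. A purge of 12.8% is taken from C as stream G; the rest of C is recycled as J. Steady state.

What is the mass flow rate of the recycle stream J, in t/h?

N2 enters only via B and leaves only via the purge: 410.6×0.336 = 0.128×(N2 in C), and the separator passes all N2, so N2 in N = N2 in C = 1077.8 t/h.
VCM in N: m_A = 410.6×0.664 + (1−0.128)·(1−0.433)·m_A, so m_A = 272.64/0.5056 = 539.26 t/h.
C = (1−0.433)×539.26 + 1077.8 = 1383.6 t/h.
Recycle J = (1−0.128)×1383.6 = 1206.5 t/h.

1206 t/h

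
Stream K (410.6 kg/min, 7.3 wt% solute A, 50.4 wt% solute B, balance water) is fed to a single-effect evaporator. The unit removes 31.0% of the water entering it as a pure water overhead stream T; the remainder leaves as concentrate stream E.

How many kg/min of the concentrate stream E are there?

water entering = 410.6×0.423 = 173.68 kg/min; overhead removed = 0.310×173.68 = 53.842 kg/min.
Concentrate = 410.6 − 53.842 = 356.76 kg/min.

356.8 kg/min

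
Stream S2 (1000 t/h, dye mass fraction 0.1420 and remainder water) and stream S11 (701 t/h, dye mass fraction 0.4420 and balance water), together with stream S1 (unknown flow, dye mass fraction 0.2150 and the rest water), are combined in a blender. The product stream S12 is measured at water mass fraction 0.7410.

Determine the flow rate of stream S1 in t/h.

Let S1 be the unknown flow. Total out = 1701 + S1.
water balance: 1249.2 + 0.785·S1 = 0.741·(1701 + S1)
(0.785 − 0.741)·S1 = 0.741×1701 − 1249.2 = 11.283
S1 = 11.283 / 0.044 = 256.43 t/h

256.4 t/h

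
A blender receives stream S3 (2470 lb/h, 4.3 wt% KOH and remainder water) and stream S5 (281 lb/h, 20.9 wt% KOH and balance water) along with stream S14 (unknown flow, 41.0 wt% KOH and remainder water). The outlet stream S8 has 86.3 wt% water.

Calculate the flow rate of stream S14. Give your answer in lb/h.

Let S14 be the unknown flow. Total out = 2751 + S14.
water balance: 2586.1 + 0.590·S14 = 0.863·(2751 + S14)
(0.590 − 0.863)·S14 = 0.863×2751 − 2586.1 = -211.95
S14 = -211.95 / -0.273 = 776.37 lb/h

776.4 lb/h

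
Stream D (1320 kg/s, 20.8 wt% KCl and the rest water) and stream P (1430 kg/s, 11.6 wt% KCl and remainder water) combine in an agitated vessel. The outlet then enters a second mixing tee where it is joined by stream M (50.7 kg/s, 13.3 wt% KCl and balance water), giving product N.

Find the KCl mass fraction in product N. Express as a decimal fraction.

Overall, product flow = 2800.7 kg/s.
KCl in = 1320×0.208 + 1430×0.116 + 50.7×0.133 = 447.18 kg/s.
KCl fraction in N = 0.1597.

0.1597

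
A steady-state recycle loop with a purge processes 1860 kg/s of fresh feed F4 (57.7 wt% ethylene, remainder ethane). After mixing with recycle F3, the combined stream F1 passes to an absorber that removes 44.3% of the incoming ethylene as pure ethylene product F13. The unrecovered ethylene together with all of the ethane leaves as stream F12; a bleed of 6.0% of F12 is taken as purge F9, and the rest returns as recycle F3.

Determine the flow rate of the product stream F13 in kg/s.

ethylene in F1: m_A = 1860×0.577 + (1−0.060)·(1−0.443)·m_A, so m_A = 1073.2/0.4764 = 2252.7 kg/s.
Product F13 = 0.443×2252.7 = 997.94 kg/s.

997.9 kg/s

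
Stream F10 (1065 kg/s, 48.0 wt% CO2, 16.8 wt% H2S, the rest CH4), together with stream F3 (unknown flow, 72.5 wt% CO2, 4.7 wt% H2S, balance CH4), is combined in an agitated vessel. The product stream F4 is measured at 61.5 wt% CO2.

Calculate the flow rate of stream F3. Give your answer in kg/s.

1307 kg/s

Let F3 be the unknown flow. Total out = 1065 + F3.
CO2 balance: 511.2 + 0.725·F3 = 0.615·(1065 + F3)
(0.725 − 0.615)·F3 = 0.615×1065 − 511.2 = 143.78
F3 = 143.78 / 0.110 = 1307 kg/s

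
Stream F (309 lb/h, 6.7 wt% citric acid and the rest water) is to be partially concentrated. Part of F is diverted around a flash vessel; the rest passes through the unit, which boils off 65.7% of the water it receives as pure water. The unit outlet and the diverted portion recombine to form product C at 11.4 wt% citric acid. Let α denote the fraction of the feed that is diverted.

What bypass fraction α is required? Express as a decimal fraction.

0.327

All 309×0.067 = 20.703 lb/h of citric acid reaches C, so C = 20.703/0.114 = 181.61 lb/h and vapour = 127.39 lb/h.
The evaporator receives (1−α)·309 of feed at 0.933 water and removes 0.657 of that water:
0.657×0.933×(1−α)×309 = 127.39
(1−α) = 127.39/189.41 = 0.6726;  α = 0.3274.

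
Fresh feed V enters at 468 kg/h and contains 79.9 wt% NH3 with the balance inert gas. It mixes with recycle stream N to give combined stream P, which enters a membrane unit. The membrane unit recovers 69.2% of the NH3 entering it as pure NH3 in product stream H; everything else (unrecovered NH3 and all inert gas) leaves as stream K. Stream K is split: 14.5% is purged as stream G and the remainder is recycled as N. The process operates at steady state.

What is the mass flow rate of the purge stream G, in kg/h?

inert gas enters only via V and leaves only via the purge: 468×0.201 = 0.145×(inert gas in K), and the membrane unit passes all inert gas, so inert gas in P = inert gas in K = 648.74 kg/h.
NH3 in P: m_A = 468×0.799 + (1−0.145)·(1−0.692)·m_A, so m_A = 373.93/0.7367 = 507.6 kg/h.
K = (1−0.692)×507.6 + 648.74 = 805.09 kg/h.
Purge G = 0.145×805.09 = 116.74 kg/h.

116.7 kg/h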